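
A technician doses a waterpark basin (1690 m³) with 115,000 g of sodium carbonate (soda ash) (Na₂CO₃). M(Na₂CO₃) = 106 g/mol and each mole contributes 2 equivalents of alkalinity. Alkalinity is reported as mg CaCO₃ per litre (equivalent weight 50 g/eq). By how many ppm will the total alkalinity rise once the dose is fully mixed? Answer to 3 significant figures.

Volume: 1690 m³ = 1,690,000 L.
Moles of Na₂CO₃: 115,000 g ÷ 106 g/mol = 1085 mol → 2170 eq of alkalinity.
As CaCO₃: 2170 eq × 50 g/eq = 108,500 g.
Rise: 108,500 g / 1,690,000 L × 1000 = 64.2 mg/L.

64.2 ppm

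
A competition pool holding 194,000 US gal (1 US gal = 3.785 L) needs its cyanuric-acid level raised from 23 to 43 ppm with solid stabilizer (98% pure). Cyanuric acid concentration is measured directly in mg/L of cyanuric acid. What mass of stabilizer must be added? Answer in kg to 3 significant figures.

15.0 kg

Volume: 194,000 US gal × 3.785 L/gal = 734,290 L.
CYA to add: (43 − 23) = 20 mg/L × 734,290 L = 14,690 g cyanuric acid.
At 98% purity: 14,690 / 0.98 = 14,990 g product.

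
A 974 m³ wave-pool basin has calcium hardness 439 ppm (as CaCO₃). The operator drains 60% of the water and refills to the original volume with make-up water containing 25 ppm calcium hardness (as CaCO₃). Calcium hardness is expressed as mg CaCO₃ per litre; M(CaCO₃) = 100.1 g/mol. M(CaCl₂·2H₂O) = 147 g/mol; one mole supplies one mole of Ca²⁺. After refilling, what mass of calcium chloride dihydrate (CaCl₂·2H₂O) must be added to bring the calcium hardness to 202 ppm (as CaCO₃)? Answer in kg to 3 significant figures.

16.3 kg

Volume: 974 m³ = 974,000 L.
After draining 60% and refilling: 439 × 0.40 + 25 × 0.60 = 190.6 ppm.
Deficit to target: 202 − 190.6 = 11.4 mg/L.
As CaCO₃: 11.4 mg/L × 974,000 L = 11,100 g; ÷ 100.1 = 110.9 mol Ca²⁺.
Mass: 110.9 × 147 = 16,310 g.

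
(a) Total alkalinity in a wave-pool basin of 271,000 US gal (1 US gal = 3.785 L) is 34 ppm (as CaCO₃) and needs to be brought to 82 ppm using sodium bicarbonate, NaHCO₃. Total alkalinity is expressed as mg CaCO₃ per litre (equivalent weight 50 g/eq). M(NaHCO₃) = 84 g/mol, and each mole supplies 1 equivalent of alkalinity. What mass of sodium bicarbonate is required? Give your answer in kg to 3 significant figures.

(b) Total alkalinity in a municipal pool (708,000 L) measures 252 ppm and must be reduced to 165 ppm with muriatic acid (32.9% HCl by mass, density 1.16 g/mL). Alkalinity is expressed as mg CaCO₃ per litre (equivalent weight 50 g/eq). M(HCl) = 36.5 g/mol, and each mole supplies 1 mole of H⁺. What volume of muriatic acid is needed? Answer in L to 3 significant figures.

(a) Volume: 271,000 US gal × 3.785 L/gal = 1,025,735 L.
(a) Alkalinity to add: (82 − 34) = 48 mg/L as CaCO₃ × 1,025,735 L = 49,240 g as CaCO₃.
(a) Equivalents: 49,240 g ÷ 50 g/eq = 984.7 eq.
(a) NaHCO₃ supplies 1 eq per mole → 984.7 mol.
(a) Mass: 984.7 mol × 84 g/mol = 82,720 g.

(b) Alkalinity to neutralize: (252 − 165) = 87 mg/L as CaCO₃ × 708,000 L = 61,600 g as CaCO₃.
(b) Equivalents of H⁺ required: 61,600 ÷ 50 g/eq = 1232 eq = 1232 mol HCl.
(b) Mass of HCl: 1232 × 36.5 = 44,970 g.
(b) Mass of 32.9% solution: 44,970 / 0.329 = 136,700 g.
(b) Volume: 136,700 g ÷ 1.16 g/mL = 117,800 mL.

(a) 82.7 kg; (b) 118 L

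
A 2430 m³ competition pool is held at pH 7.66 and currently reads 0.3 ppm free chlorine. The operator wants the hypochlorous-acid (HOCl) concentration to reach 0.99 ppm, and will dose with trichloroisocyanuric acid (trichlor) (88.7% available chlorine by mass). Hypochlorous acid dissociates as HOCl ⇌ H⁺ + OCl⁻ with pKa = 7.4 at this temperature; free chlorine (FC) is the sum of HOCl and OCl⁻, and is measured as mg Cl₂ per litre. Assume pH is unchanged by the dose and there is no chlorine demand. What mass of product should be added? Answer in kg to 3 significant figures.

6.83 kg

Volume: 2430 m³ = 2,430,000 L.
[OCl⁻]/[HOCl] = 10^(pH − pKa) = 10^(7.66 − 7.4) = 1.82; fraction as HOCl = 1/(1 + 1.82) = 0.3546.
Free chlorine required for 0.99 ppm HOCl: 0.99 / 0.3546 = 2.792 ppm.
FC to add: 2.792 − 0.3 = 2.492 mg/L as Cl₂.
Cl₂ equivalent: 2.492 mg/L × 2,430,000 L = 6054 g.
Product at 88.7% available Cl: 6054 / 0.887 = 6826 g.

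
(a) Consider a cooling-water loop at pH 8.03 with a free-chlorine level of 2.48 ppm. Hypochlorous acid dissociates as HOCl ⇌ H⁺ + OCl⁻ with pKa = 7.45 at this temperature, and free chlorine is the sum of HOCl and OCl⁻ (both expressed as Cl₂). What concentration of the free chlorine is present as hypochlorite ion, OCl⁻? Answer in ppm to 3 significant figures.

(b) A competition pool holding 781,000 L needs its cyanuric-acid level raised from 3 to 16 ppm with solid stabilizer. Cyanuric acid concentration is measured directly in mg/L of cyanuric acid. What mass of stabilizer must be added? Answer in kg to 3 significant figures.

(a) [OCl⁻]/[HOCl] = 10^(pH − pKa) = 10^(8.03 − 7.45) = 10^0.58 = 3.802.
(a) Fraction as HOCl = 1 / (1 + 3.802) = 0.2083.
(a) OCl⁻ = (1 − 0.2083) × 2.48 ppm = 1.964 ppm.

(b) CYA to add: (16 − 3) = 13 mg/L × 781,000 L = 10,150 g cyanuric acid.

(a) 1.96 ppm; (b) 10.2 kg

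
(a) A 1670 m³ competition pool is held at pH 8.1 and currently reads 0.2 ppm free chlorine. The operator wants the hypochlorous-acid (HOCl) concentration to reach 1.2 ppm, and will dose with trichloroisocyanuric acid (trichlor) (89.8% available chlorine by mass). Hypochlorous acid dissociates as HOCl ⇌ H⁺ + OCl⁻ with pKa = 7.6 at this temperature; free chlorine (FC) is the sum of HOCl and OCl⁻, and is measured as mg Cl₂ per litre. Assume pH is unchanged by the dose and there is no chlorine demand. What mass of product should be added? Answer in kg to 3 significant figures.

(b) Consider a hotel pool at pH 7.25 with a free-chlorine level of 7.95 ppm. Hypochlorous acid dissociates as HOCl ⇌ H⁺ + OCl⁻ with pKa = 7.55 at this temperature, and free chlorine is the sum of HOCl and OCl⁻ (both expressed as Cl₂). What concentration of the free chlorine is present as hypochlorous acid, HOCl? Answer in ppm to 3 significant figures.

(a) 8.92 kg; (b) 5.30 ppm

(a) Volume: 1670 m³ = 1,670,000 L.
(a) [OCl⁻]/[HOCl] = 10^(pH − pKa) = 10^(8.1 − 7.6) = 3.162; fraction as HOCl = 1/(1 + 3.162) = 0.2403.
(a) Free chlorine required for 1.2 ppm HOCl: 1.2 / 0.2403 = 4.995 ppm.
(a) FC to add: 4.995 − 0.2 = 4.795 mg/L as Cl₂.
(a) Cl₂ equivalent: 4.795 mg/L × 1,670,000 L = 8007 g.
(a) Product at 89.8% available Cl: 8007 / 0.898 = 8917 g.

(b) [OCl⁻]/[HOCl] = 10^(pH − pKa) = 10^(7.25 − 7.55) = 10^-0.30 = 0.5012.
(b) Fraction as HOCl = 1 / (1 + 0.5012) = 0.6661.
(b) HOCl = 0.6661 × 7.95 ppm = 5.296 ppm.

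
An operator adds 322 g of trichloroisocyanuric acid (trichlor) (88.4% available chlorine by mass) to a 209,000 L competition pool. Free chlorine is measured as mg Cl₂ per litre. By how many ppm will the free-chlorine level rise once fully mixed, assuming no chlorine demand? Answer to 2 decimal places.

1.36 ppm

Available chlorine delivered: 322 g × 0.884 = 284.6 g as Cl₂.
Concentration rise: 284.6 g / 209,000 L = 1.362 mg/L = 1.36 ppm.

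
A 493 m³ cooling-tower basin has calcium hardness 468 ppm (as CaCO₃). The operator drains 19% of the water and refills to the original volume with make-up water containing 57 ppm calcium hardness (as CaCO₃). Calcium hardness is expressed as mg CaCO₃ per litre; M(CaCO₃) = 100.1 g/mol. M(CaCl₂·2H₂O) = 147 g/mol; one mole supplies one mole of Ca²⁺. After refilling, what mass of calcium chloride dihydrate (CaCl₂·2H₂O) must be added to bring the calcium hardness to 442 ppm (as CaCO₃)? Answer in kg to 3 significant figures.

37.7 kg

Volume: 493 m³ = 493,000 L.
After draining 19% and refilling: 468 × 0.81 + 57 × 0.19 = 389.91 ppm.
Deficit to target: 442 − 389.91 = 52.09 mg/L.
As CaCO₃: 52.09 mg/L × 493,000 L = 25,680 g; ÷ 100.1 = 256.5 mol Ca²⁺.
Mass: 256.5 × 147 = 37,710 g.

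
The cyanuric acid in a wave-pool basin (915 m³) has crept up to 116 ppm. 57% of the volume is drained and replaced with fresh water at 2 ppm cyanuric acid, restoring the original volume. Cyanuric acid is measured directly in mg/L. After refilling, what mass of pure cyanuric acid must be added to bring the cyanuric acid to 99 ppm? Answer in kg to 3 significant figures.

Volume: 915 m³ = 915,000 L.
After draining 57% and refilling: 116 × 0.43 + 2 × 0.57 = 51.02 ppm.
Deficit to target: 99 − 51.02 = 47.98 mg/L.
Mass: 47.98 mg/L × 915,000 L = 43,900 g cyanuric acid.

43.9 kg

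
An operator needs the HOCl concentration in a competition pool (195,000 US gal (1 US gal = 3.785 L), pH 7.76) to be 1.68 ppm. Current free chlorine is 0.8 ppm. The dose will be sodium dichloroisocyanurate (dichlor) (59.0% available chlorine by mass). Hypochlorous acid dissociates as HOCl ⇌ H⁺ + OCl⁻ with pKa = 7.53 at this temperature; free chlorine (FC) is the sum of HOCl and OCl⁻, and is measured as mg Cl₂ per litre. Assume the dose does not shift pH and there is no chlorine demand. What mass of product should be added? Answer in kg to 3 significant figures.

Volume: 195,000 US gal × 3.785 L/gal = 738,075 L.
[OCl⁻]/[HOCl] = 10^(pH − pKa) = 10^(7.76 − 7.53) = 1.698; fraction as HOCl = 1/(1 + 1.698) = 0.3706.
Free chlorine required for 1.68 ppm HOCl: 1.68 / 0.3706 = 4.533 ppm.
FC to add: 4.533 − 0.8 = 3.733 mg/L as Cl₂.
Cl₂ equivalent: 3.733 mg/L × 738,075 L = 2755 g.
Product at 59.0% available Cl: 2755 / 0.59 = 4670 g.

4.67 kg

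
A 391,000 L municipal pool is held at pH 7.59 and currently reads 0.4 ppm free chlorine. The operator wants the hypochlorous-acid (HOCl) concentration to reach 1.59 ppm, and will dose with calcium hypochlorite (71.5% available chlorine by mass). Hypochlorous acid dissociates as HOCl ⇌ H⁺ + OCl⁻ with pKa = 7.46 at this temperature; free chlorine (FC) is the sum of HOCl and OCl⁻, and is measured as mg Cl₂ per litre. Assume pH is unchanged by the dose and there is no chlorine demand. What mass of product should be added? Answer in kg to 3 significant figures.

1.82 kg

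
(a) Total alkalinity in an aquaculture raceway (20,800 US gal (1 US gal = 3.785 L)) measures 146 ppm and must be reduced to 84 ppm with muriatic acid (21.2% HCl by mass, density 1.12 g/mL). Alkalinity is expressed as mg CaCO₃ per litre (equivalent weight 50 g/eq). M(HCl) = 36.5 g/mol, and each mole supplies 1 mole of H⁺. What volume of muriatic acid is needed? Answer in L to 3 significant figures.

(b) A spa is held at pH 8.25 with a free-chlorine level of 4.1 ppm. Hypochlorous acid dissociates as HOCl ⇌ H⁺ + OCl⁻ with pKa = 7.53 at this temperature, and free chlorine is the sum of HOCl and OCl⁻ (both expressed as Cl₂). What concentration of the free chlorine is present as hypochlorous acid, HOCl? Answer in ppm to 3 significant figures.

(a) Volume: 20,800 US gal × 3.785 L/gal = 78,728 L.
(a) Alkalinity to neutralize: (146 − 84) = 62 mg/L as CaCO₃ × 78,728 L = 4881 g as CaCO₃.
(a) Equivalents of H⁺ required: 4881 ÷ 50 g/eq = 97.62 eq = 97.62 mol HCl.
(a) Mass of HCl: 97.62 × 36.5 = 3563 g.
(a) Mass of 21.2% solution: 3563 / 0.212 = 16,810 g.
(a) Volume: 16,810 g ÷ 1.12 g/mL = 15,010 mL.

(b) [OCl⁻]/[HOCl] = 10^(pH − pKa) = 10^(8.25 − 7.53) = 10^0.72 = 5.248.
(b) Fraction as HOCl = 1 / (1 + 5.248) = 0.16.
(b) HOCl = 0.16 × 4.1 ppm = 0.6562 ppm.

(a) 15.0 L; (b) 0.656 ppm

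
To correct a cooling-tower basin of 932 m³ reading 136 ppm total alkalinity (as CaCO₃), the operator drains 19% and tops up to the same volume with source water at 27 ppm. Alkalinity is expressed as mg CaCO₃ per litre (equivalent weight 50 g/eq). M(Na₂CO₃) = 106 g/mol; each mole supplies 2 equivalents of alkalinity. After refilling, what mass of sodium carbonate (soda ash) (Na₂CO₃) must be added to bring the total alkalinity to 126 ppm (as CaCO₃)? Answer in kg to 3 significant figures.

Volume: 932 m³ = 932,000 L.
After draining 19% and refilling: 136 × 0.81 + 27 × 0.19 = 115.29 ppm.
Deficit to target: 126 − 115.29 = 10.71 mg/L.
As CaCO₃: 10.71 mg/L × 932,000 L = 9982 g; ÷ 50 g/eq ÷ 2 = 99.82 mol Na₂CO₃.
Mass: 99.82 × 106 = 10,580 g.

10.6 kg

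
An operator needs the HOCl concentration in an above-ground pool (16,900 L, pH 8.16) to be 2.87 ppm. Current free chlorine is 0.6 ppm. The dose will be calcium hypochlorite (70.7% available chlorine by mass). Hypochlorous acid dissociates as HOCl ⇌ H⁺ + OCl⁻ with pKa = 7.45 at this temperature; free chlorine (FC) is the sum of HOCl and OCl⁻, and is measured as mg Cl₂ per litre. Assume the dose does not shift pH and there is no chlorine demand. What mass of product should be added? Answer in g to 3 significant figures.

[OCl⁻]/[HOCl] = 10^(pH − pKa) = 10^(8.16 − 7.45) = 5.129; fraction as HOCl = 1/(1 + 5.129) = 0.1632.
Free chlorine required for 2.87 ppm HOCl: 2.87 / 0.1632 = 17.59 ppm.
FC to add: 17.59 − 0.6 = 16.99 mg/L as Cl₂.
Cl₂ equivalent: 16.99 mg/L × 16,900 L = 287.1 g.
Product at 70.7% available Cl: 287.1 / 0.707 = 406.1 g.

406 g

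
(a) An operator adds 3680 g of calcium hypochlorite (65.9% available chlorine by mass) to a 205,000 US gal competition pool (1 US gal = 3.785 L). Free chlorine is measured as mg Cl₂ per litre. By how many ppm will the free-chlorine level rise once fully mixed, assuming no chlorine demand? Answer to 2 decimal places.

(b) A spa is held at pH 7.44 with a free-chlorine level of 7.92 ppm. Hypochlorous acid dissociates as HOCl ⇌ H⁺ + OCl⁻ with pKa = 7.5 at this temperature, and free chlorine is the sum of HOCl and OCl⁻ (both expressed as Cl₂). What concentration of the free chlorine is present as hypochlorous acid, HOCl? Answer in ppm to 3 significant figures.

(a) Volume: 205,000 US gal × 3.785 L/gal = 775,925 L.
(a) Available chlorine delivered: 3680 g × 0.659 = 2425 g as Cl₂.
(a) Concentration rise: 2425 g / 775,925 L = 3.125 mg/L = 3.13 ppm.

(b) [OCl⁻]/[HOCl] = 10^(pH − pKa) = 10^(7.44 − 7.5) = 10^-0.06 = 0.871.
(b) Fraction as HOCl = 1 / (1 + 0.871) = 0.5345.
(b) HOCl = 0.5345 × 7.92 ppm = 4.233 ppm.

(a) 3.13 ppm; (b) 4.23 ppm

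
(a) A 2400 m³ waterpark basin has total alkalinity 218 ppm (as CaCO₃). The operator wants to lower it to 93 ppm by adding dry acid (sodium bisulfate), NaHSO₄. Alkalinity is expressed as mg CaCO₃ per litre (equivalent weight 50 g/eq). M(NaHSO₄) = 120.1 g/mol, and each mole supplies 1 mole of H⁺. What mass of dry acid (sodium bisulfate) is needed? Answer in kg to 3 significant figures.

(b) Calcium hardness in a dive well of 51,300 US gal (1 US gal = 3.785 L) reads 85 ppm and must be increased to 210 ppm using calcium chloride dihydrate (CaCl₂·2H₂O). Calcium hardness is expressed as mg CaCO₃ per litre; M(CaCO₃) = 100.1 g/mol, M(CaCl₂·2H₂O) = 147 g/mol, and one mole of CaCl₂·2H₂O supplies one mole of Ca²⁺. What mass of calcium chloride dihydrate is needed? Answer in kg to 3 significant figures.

(a) Volume: 2400 m³ = 2,400,000 L.
(a) Alkalinity to neutralize: (218 − 93) = 125 mg/L as CaCO₃ × 2,400,000 L = 300,000 g as CaCO₃.
(a) Equivalents of H⁺ required: 300,000 ÷ 50 g/eq = 6000 eq = 6000 mol NaHSO₄.
(a) Mass of NaHSO₄: 6000 × 120.1 = 720,600 g.

(b) Volume: 51,300 US gal × 3.785 L/gal = 194,170 L.
(b) Hardness to add: (210 − 85) = 125 mg/L as CaCO₃ × 194,170 L = 24,270 g as CaCO₃.
(b) Moles of Ca²⁺ (1 mol Ca²⁺ ≡ 1 mol CaCO₃): 24,270 / 100.1 g/mol = 242.5 mol.
(b) Mass of CaCl₂·2H₂O: 242.5 × 147 = 35,640 g.

(a) 721 kg; (b) 35.6 kg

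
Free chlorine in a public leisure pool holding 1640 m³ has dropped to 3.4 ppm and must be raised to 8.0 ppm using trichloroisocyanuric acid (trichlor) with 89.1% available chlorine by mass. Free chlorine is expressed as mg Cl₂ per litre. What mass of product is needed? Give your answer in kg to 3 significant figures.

Volume: 1640 m³ = 1,640,000 L.
Chlorine deficit: 8.0 − 3.4 = 4.6 ppm = 4.6 mg/L as Cl₂.
Cl₂ equivalent needed: 4.6 mg/L × 1,640,000 L = 7,544,000 mg = 7544 g.
Product at 89.1% available chlorine: 7544 / 0.891 = 8467 g.

8.47 kg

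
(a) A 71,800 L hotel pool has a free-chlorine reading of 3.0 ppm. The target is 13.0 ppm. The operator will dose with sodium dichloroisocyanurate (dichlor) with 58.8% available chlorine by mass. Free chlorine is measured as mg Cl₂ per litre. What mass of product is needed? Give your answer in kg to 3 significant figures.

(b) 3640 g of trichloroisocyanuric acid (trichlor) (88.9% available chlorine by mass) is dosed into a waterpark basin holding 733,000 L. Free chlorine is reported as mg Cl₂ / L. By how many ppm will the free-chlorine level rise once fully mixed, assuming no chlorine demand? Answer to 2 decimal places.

(a) 1.22 kg; (b) 4.41 ppm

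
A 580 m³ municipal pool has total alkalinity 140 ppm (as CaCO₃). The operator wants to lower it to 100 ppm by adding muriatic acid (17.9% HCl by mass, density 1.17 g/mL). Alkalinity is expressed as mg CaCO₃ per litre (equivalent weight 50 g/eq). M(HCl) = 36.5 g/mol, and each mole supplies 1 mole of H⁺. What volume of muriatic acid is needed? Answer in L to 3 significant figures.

80.9 L

Volume: 580 m³ = 580,000 L.
Alkalinity to neutralize: (140 − 100) = 40 mg/L as CaCO₃ × 580,000 L = 23,200 g as CaCO₃.
Equivalents of H⁺ required: 23,200 ÷ 50 g/eq = 464 eq = 464 mol HCl.
Mass of HCl: 464 × 36.5 = 16,940 g.
Mass of 17.9% solution: 16,940 / 0.179 = 94,610 g.
Volume: 94,610 g ÷ 1.17 g/mL = 80,870 mL.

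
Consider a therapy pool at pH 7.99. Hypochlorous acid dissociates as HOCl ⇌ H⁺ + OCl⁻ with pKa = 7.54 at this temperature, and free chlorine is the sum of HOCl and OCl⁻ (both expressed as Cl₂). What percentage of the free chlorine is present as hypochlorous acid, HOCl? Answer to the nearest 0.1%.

[OCl⁻]/[HOCl] = 10^(pH − pKa) = 10^(7.99 − 7.54) = 10^0.45 = 2.818.
Fraction as HOCl = 1 / (1 + 2.818) = 0.2619.

26.2%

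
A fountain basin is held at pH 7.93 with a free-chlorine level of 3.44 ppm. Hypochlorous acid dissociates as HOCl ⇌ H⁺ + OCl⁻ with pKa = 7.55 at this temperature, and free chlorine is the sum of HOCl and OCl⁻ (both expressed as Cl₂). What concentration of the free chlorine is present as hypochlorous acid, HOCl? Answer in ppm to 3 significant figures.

1.01 ppm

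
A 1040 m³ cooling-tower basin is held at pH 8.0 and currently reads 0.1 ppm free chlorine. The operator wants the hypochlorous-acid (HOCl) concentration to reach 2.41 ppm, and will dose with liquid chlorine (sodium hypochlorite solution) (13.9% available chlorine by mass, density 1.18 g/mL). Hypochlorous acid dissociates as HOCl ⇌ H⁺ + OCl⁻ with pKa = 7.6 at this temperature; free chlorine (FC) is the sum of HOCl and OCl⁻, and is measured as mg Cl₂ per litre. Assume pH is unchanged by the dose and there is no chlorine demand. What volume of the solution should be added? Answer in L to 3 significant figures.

53.0 L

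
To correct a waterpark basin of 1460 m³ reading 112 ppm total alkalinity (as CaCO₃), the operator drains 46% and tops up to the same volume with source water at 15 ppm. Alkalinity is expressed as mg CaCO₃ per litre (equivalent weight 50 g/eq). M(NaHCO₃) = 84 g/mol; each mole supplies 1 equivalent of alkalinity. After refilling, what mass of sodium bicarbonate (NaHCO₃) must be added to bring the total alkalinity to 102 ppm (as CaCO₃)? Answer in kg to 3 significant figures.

84.9 kg

Volume: 1460 m³ = 1,460,000 L.
After draining 46% and refilling: 112 × 0.54 + 15 × 0.46 = 67.38 ppm.
Deficit to target: 102 − 67.38 = 34.62 mg/L.
As CaCO₃: 34.62 mg/L × 1,460,000 L = 50,550 g; ÷ 50 g/eq ÷ 1 = 1011 mol NaHCO₃.
Mass: 1011 × 84 = 84,920 g.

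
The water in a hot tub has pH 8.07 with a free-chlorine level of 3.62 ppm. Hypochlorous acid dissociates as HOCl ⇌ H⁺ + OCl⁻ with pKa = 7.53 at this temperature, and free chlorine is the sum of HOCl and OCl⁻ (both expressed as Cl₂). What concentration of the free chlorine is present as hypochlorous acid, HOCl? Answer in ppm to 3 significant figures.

0.810 ppm

[OCl⁻]/[HOCl] = 10^(pH − pKa) = 10^(8.07 − 7.53) = 10^0.54 = 3.467.
Fraction as HOCl = 1 / (1 + 3.467) = 0.2238.
HOCl = 0.2238 × 3.62 ppm = 0.8103 ppm.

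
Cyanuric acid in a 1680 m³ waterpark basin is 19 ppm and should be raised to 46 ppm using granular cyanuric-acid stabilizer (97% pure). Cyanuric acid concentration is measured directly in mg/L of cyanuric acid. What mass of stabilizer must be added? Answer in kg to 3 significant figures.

Volume: 1680 m³ = 1,680,000 L.
CYA to add: (46 − 19) = 27 mg/L × 1,680,000 L = 45,360 g cyanuric acid.
At 97% purity: 45,360 / 0.97 = 46,760 g product.

46.8 kg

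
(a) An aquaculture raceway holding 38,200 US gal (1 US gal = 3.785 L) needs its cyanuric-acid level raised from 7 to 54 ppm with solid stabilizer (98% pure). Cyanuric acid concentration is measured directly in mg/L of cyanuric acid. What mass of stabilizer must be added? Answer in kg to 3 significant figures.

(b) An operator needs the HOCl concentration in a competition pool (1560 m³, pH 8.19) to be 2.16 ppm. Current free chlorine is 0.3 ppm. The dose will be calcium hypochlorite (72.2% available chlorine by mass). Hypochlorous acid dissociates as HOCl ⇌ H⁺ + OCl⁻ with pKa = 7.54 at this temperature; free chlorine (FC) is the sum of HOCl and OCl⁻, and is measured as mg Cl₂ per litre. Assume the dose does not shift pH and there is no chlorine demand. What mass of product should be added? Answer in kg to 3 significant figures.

(a) 6.93 kg; (b) 24.9 kg

(a) Volume: 38,200 US gal × 3.785 L/gal = 144,587 L.
(a) CYA to add: (54 − 7) = 47 mg/L × 144,587 L = 6796 g cyanuric acid.
(a) At 98% purity: 6796 / 0.98 = 6934 g product.

(b) Volume: 1560 m³ = 1,560,000 L.
(b) [OCl⁻]/[HOCl] = 10^(pH − pKa) = 10^(8.19 − 7.54) = 4.467; fraction as HOCl = 1/(1 + 4.467) = 0.1829.
(b) Free chlorine required for 2.16 ppm HOCl: 2.16 / 0.1829 = 11.81 ppm.
(b) FC to add: 11.81 − 0.3 = 11.51 mg/L as Cl₂.
(b) Cl₂ equivalent: 11.51 mg/L × 1,560,000 L = 17,950 g.
(b) Product at 72.2% available Cl: 17,950 / 0.722 = 24,870 g.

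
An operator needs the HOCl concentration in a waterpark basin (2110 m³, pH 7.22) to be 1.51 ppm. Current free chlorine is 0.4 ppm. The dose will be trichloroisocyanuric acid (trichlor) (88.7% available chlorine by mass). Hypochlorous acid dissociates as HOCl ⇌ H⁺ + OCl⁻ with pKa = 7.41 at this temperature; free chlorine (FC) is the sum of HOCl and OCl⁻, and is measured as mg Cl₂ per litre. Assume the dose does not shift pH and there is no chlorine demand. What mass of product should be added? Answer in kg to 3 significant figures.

4.96 kg

Volume: 2110 m³ = 2,110,000 L.
[OCl⁻]/[HOCl] = 10^(pH − pKa) = 10^(7.22 − 7.41) = 0.6457; fraction as HOCl = 1/(1 + 0.6457) = 0.6077.
Free chlorine required for 1.51 ppm HOCl: 1.51 / 0.6077 = 2.485 ppm.
FC to add: 2.485 − 0.4 = 2.085 mg/L as Cl₂.
Cl₂ equivalent: 2.085 mg/L × 2,110,000 L = 4399 g.
Product at 88.7% available Cl: 4399 / 0.887 = 4960 g.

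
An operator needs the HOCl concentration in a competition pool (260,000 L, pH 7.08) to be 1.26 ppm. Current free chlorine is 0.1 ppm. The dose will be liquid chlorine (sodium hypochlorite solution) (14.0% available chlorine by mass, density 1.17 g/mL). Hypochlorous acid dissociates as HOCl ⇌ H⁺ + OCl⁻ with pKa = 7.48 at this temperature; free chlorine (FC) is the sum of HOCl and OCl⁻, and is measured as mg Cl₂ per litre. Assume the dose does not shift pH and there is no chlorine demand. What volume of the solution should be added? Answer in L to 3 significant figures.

2.64 L

[OCl⁻]/[HOCl] = 10^(pH − pKa) = 10^(7.08 − 7.48) = 0.3981; fraction as HOCl = 1/(1 + 0.3981) = 0.7153.
Free chlorine required for 1.26 ppm HOCl: 1.26 / 0.7153 = 1.762 ppm.
FC to add: 1.762 − 0.1 = 1.662 mg/L as Cl₂.
Cl₂ equivalent: 1.662 mg/L × 260,000 L = 432 g.
Product at 14.0% available Cl: 432 / 0.14 = 3086 g.
Volume: 3086 g ÷ 1.17 g/mL = 2637 mL.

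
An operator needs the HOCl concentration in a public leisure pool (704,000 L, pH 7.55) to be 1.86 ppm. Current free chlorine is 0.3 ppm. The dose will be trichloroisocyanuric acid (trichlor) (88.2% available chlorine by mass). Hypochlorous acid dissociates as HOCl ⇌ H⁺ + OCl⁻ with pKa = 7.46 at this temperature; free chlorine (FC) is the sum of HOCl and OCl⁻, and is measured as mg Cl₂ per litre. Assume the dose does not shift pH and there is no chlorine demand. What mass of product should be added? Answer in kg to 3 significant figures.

3.07 kg

[OCl⁻]/[HOCl] = 10^(pH − pKa) = 10^(7.55 − 7.46) = 1.23; fraction as HOCl = 1/(1 + 1.23) = 0.4484.
Free chlorine required for 1.86 ppm HOCl: 1.86 / 0.4484 = 4.148 ppm.
FC to add: 4.148 − 0.3 = 3.848 mg/L as Cl₂.
Cl₂ equivalent: 3.848 mg/L × 704,000 L = 2709 g.
Product at 88.2% available Cl: 2709 / 0.882 = 3072 g.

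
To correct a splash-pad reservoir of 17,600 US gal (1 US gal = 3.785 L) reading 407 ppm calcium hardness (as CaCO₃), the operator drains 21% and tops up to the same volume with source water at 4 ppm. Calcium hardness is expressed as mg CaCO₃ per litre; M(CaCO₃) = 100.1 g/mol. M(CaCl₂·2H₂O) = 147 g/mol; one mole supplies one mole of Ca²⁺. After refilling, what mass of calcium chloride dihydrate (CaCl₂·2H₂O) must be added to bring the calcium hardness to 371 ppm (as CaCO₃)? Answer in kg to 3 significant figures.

4.76 kg

Volume: 17,600 US gal × 3.785 L/gal = 66,616 L.
After draining 21% and refilling: 407 × 0.79 + 4 × 0.21 = 322.37 ppm.
Deficit to target: 371 − 322.37 = 48.63 mg/L.
As CaCO₃: 48.63 mg/L × 66,616 L = 3240 g; ÷ 100.1 = 32.36 mol Ca²⁺.
Mass: 32.36 × 147 = 4757 g.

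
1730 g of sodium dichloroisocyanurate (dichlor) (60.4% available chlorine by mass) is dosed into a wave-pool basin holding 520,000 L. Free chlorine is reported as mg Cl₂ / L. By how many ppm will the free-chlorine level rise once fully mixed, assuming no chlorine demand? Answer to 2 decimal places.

Available chlorine delivered: 1730 g × 0.604 = 1045 g as Cl₂.
Concentration rise: 1045 g / 520,000 L = 2.009 mg/L = 2.01 ppm.

2.01 ppm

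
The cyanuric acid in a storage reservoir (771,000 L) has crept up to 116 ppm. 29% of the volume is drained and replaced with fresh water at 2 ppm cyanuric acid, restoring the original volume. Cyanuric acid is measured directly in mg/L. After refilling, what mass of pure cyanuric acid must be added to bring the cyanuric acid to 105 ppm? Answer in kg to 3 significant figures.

After draining 29% and refilling: 116 × 0.71 + 2 × 0.29 = 82.94 ppm.
Deficit to target: 105 − 82.94 = 22.06 mg/L.
Mass: 22.06 mg/L × 771,000 L = 17,010 g cyanuric acid.

17.0 kg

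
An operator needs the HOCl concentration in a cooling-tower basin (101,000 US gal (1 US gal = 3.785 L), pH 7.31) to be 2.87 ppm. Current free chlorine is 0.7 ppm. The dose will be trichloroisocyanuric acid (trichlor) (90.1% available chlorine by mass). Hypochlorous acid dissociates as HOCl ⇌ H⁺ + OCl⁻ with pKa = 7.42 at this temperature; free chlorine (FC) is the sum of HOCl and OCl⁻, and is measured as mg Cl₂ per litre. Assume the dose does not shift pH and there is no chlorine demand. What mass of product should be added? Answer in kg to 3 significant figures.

1.87 kg

Volume: 101,000 US gal × 3.785 L/gal = 382,285 L.
[OCl⁻]/[HOCl] = 10^(pH − pKa) = 10^(7.31 − 7.42) = 0.7762; fraction as HOCl = 1/(1 + 0.7762) = 0.563.
Free chlorine required for 2.87 ppm HOCl: 2.87 / 0.563 = 5.098 ppm.
FC to add: 5.098 − 0.7 = 4.398 mg/L as Cl₂.
Cl₂ equivalent: 4.398 mg/L × 382,285 L = 1681 g.
Product at 90.1% available Cl: 1681 / 0.901 = 1866 g.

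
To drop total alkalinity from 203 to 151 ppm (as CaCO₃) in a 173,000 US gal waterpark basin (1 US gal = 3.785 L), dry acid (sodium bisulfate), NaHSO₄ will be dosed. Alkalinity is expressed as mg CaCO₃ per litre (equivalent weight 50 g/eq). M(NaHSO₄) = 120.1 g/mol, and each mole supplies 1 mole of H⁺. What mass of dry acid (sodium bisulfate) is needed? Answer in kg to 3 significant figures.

81.8 kg

Volume: 173,000 US gal × 3.785 L/gal = 654,805 L.
Alkalinity to neutralize: (203 − 151) = 52 mg/L as CaCO₃ × 654,805 L = 34,050 g as CaCO₃.
Equivalents of H⁺ required: 34,050 ÷ 50 g/eq = 681 eq = 681 mol NaHSO₄.
Mass of NaHSO₄: 681 × 120.1 = 81,790 g.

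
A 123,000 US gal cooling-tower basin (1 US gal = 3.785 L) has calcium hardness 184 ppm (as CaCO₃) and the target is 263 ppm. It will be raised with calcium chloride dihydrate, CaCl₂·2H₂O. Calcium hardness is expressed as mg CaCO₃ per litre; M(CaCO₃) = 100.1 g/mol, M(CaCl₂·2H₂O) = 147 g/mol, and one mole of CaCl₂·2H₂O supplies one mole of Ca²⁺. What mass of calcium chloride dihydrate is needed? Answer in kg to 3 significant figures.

54.0 kg

Volume: 123,000 US gal × 3.785 L/gal = 465,555 L.
Hardness to add: (263 − 184) = 79 mg/L as CaCO₃ × 465,555 L = 36,780 g as CaCO₃.
Moles of Ca²⁺ (1 mol Ca²⁺ ≡ 1 mol CaCO₃): 36,780 / 100.1 g/mol = 367.4 mol.
Mass of CaCl₂·2H₂O: 367.4 × 147 = 54,010 g.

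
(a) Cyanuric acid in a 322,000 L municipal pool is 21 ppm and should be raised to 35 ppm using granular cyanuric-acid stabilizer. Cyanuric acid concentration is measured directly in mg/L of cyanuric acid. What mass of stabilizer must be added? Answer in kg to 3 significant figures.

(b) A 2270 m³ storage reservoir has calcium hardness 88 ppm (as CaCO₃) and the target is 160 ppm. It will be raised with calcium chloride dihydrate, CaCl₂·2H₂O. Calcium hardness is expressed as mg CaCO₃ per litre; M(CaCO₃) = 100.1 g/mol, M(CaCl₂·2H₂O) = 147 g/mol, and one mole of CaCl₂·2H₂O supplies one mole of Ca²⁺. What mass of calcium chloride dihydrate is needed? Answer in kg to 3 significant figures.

(a) CYA to add: (35 − 21) = 14 mg/L × 322,000 L = 4508 g cyanuric acid.

(b) Volume: 2270 m³ = 2,270,000 L.
(b) Hardness to add: (160 − 88) = 72 mg/L as CaCO₃ × 2,270,000 L = 163,400 g as CaCO₃.
(b) Moles of Ca²⁺ (1 mol Ca²⁺ ≡ 1 mol CaCO₃): 163,400 / 100.1 g/mol = 1633 mol.
(b) Mass of CaCl₂·2H₂O: 1633 × 147 = 240,000 g.

(a) 4.51 kg; (b) 240 kg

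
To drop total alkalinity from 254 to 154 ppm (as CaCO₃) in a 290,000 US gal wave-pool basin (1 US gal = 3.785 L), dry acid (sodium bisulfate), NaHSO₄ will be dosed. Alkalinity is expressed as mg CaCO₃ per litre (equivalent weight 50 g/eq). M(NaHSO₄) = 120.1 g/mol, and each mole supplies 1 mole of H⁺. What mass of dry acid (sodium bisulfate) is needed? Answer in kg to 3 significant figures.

Volume: 290,000 US gal × 3.785 L/gal = 1,097,650 L.
Alkalinity to neutralize: (254 − 154) = 100 mg/L as CaCO₃ × 1,097,650 L = 109,800 g as CaCO₃.
Equivalents of H⁺ required: 109,800 ÷ 50 g/eq = 2195 eq = 2195 mol NaHSO₄.
Mass of NaHSO₄: 2195 × 120.1 = 263,700 g.

264 kg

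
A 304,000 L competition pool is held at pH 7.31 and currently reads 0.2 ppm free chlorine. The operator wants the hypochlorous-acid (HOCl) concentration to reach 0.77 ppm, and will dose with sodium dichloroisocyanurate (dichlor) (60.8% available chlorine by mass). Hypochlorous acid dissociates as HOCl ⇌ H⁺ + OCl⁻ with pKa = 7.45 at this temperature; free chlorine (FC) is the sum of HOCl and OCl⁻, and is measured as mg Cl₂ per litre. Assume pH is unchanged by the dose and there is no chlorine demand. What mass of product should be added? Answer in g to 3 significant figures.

564 g

[OCl⁻]/[HOCl] = 10^(pH − pKa) = 10^(7.31 − 7.45) = 0.7244; fraction as HOCl = 1/(1 + 0.7244) = 0.5799.
Free chlorine required for 0.77 ppm HOCl: 0.77 / 0.5799 = 1.328 ppm.
FC to add: 1.328 − 0.2 = 1.128 mg/L as Cl₂.
Cl₂ equivalent: 1.128 mg/L × 304,000 L = 342.9 g.
Product at 60.8% available Cl: 342.9 / 0.608 = 563.9 g.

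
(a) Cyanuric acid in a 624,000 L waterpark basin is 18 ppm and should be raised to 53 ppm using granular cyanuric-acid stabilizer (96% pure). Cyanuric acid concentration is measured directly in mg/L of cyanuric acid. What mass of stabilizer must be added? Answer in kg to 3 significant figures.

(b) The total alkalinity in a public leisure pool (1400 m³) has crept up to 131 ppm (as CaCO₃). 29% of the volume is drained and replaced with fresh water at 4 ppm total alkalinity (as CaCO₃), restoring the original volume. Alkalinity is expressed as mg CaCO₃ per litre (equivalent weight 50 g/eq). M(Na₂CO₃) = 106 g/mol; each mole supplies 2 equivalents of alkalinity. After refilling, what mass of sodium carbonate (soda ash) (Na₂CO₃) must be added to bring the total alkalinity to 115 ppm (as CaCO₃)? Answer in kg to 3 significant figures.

(a) 22.8 kg; (b) 30.9 kg

(a) CYA to add: (53 − 18) = 35 mg/L × 624,000 L = 21,840 g cyanuric acid.
(a) At 96% purity: 21,840 / 0.96 = 22,750 g product.

(b) Volume: 1400 m³ = 1,400,000 L.
(b) After draining 29% and refilling: 131 × 0.71 + 4 × 0.29 = 94.17 ppm.
(b) Deficit to target: 115 − 94.17 = 20.83 mg/L.
(b) As CaCO₃: 20.83 mg/L × 1,400,000 L = 29,160 g; ÷ 50 g/eq ÷ 2 = 291.6 mol Na₂CO₃.
(b) Mass: 291.6 × 106 = 30,910 g.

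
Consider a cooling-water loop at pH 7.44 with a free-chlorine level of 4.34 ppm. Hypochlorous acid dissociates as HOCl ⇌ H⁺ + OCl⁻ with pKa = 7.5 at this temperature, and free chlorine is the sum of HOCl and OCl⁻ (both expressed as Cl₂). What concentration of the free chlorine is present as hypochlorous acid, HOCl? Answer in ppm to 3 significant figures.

2.32 ppm

[OCl⁻]/[HOCl] = 10^(pH − pKa) = 10^(7.44 − 7.5) = 10^-0.06 = 0.871.
Fraction as HOCl = 1 / (1 + 0.871) = 0.5345.
HOCl = 0.5345 × 4.34 ppm = 2.32 ppm.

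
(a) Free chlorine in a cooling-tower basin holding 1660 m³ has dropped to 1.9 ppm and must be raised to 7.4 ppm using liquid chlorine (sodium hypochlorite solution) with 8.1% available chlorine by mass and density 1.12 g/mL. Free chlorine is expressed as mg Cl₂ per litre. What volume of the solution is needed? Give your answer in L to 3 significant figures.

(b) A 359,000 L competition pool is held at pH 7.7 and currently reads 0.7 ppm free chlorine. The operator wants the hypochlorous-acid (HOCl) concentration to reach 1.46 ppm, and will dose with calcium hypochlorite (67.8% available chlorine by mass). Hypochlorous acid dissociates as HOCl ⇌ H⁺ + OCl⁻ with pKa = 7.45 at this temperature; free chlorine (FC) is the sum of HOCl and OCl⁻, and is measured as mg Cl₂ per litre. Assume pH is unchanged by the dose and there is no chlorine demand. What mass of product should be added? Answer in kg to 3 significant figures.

(a) Volume: 1660 m³ = 1,660,000 L.
(a) Chlorine deficit: 7.4 − 1.9 = 5.5 ppm = 5.5 mg/L as Cl₂.
(a) Cl₂ equivalent needed: 5.5 mg/L × 1,660,000 L = 9,130,000 mg = 9130 g.
(a) Product at 8.1% available chlorine: 9130 / 0.081 = 112,700 g.
(a) Volume at density 1.12 g/mL: 112,700 g ÷ 1.12 g/mL = 100,600 mL.

(b) [OCl⁻]/[HOCl] = 10^(pH − pKa) = 10^(7.7 − 7.45) = 1.778; fraction as HOCl = 1/(1 + 1.778) = 0.3599.
(b) Free chlorine required for 1.46 ppm HOCl: 1.46 / 0.3599 = 4.056 ppm.
(b) FC to add: 4.056 − 0.7 = 3.356 mg/L as Cl₂.
(b) Cl₂ equivalent: 3.356 mg/L × 359,000 L = 1205 g.
(b) Product at 67.8% available Cl: 1205 / 0.678 = 1777 g.

(a) 101 L; (b) 1.78 kg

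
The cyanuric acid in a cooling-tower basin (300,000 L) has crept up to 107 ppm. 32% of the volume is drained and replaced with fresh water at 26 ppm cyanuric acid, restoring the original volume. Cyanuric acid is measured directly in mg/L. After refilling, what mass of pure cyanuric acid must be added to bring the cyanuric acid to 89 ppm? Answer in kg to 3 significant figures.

After draining 32% and refilling: 107 × 0.68 + 26 × 0.32 = 81.08 ppm.
Deficit to target: 89 − 81.08 = 7.92 mg/L.
Mass: 7.92 mg/L × 300,000 L = 2376 g cyanuric acid.

2.38 kg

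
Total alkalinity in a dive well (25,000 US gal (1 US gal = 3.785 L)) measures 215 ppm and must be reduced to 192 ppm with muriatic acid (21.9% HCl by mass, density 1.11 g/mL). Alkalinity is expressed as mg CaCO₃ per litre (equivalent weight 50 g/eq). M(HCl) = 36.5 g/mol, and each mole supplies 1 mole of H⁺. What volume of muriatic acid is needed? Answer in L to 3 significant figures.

Volume: 25,000 US gal × 3.785 L/gal = 94,625 L.
Alkalinity to neutralize: (215 − 192) = 23 mg/L as CaCO₃ × 94,625 L = 2176 g as CaCO₃.
Equivalents of H⁺ required: 2176 ÷ 50 g/eq = 43.53 eq = 43.53 mol HCl.
Mass of HCl: 43.53 × 36.5 = 1589 g.
Mass of 21.9% solution: 1589 / 0.219 = 7255 g.
Volume: 7255 g ÷ 1.11 g/mL = 6536 mL.

6.54 L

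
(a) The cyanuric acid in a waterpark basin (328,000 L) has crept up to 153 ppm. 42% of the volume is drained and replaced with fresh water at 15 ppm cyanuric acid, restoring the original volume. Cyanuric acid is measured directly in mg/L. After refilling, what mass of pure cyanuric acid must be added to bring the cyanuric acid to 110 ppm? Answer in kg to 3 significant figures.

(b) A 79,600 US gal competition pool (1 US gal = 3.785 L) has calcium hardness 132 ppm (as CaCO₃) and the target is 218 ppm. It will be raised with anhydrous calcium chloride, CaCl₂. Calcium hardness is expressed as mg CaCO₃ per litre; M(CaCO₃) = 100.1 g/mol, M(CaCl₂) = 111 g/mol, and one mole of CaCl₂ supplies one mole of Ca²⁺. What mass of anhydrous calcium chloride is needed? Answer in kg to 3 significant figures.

(a) 4.91 kg; (b) 28.7 kg

(a) After draining 42% and refilling: 153 × 0.58 + 15 × 0.42 = 95.04 ppm.
(a) Deficit to target: 110 − 95.04 = 14.96 mg/L.
(a) Mass: 14.96 mg/L × 328,000 L = 4907 g cyanuric acid.

(b) Volume: 79,600 US gal × 3.785 L/gal = 301,286 L.
(b) Hardness to add: (218 − 132) = 86 mg/L as CaCO₃ × 301,286 L = 25,910 g as CaCO₃.
(b) Moles of Ca²⁺ (1 mol Ca²⁺ ≡ 1 mol CaCO₃): 25,910 / 100.1 g/mol = 258.8 mol.
(b) Mass of CaCl₂: 258.8 × 111 = 28,730 g.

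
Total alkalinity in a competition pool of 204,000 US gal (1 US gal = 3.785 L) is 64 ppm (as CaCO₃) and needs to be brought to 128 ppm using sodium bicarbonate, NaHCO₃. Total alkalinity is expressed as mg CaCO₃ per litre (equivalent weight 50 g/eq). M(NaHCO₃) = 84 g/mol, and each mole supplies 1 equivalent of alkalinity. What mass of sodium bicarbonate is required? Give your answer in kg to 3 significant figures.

83.0 kg

Volume: 204,000 US gal × 3.785 L/gal = 772,140 L.
Alkalinity to add: (128 − 64) = 64 mg/L as CaCO₃ × 772,140 L = 49,420 g as CaCO₃.
Equivalents: 49,420 g ÷ 50 g/eq = 988.3 eq.
NaHCO₃ supplies 1 eq per mole → 988.3 mol.
Mass: 988.3 mol × 84 g/mol = 83,020 g.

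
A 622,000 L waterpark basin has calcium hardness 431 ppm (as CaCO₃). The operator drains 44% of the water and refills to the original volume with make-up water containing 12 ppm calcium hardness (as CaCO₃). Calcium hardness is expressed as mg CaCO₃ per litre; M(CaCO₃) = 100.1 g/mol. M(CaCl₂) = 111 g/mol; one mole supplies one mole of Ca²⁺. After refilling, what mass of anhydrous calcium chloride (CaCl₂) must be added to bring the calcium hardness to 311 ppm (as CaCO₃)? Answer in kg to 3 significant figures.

After draining 44% and refilling: 431 × 0.56 + 12 × 0.44 = 246.64 ppm.
Deficit to target: 311 − 246.64 = 64.36 mg/L.
As CaCO₃: 64.36 mg/L × 622,000 L = 40,030 g; ÷ 100.1 = 399.9 mol Ca²⁺.
Mass: 399.9 × 111 = 44,390 g.

44.4 kg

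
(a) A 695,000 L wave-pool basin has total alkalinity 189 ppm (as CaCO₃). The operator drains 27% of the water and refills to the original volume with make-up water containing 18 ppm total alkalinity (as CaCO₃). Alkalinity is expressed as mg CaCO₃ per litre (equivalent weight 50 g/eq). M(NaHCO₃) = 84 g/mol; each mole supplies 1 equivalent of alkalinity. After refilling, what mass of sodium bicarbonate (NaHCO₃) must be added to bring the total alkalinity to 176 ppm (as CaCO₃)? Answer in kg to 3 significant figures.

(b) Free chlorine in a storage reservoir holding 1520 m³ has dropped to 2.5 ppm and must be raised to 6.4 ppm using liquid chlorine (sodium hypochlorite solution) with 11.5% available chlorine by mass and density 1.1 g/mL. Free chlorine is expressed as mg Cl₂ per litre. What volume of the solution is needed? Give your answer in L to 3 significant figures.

(a) 38.7 kg; (b) 46.9 L

(a) After draining 27% and refilling: 189 × 0.73 + 18 × 0.27 = 142.83 ppm.
(a) Deficit to target: 176 − 142.83 = 33.17 mg/L.
(a) As CaCO₃: 33.17 mg/L × 695,000 L = 23,050 g; ÷ 50 g/eq ÷ 1 = 461.1 mol NaHCO₃.
(a) Mass: 461.1 × 84 = 38,730 g.

(b) Volume: 1520 m³ = 1,520,000 L.
(b) Chlorine deficit: 6.4 − 2.5 = 3.9 ppm = 3.9 mg/L as Cl₂.
(b) Cl₂ equivalent needed: 3.9 mg/L × 1,520,000 L = 5,928,000 mg = 5928 g.
(b) Product at 11.5% available chlorine: 5928 / 0.115 = 51,550 g.
(b) Volume at density 1.1 g/mL: 51,550 g ÷ 1.1 g/mL = 46,860 mL.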